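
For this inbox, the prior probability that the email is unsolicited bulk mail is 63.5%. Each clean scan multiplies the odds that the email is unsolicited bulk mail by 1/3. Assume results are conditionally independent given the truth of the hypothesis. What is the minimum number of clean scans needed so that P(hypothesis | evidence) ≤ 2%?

5

Prior odds: 0.635 ÷ 0.365 = 127/73.
Likelihood ratio per clean scan = 1/3.
Target odds: 0.02 ÷ 0.98 = 1/49.
Require (1/3)ⁿ ≤ 1/49 ÷ (127/73) = 73/6223.
(1/3)⁴ = 1/81 is still above 73/6223 but (1/3)⁵ = 1/243 is at or below it, so n = 5.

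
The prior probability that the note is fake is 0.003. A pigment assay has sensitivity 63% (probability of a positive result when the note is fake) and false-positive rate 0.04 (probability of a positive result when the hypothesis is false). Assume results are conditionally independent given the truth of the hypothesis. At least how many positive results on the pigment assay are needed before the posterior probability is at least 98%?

Prior odds = 0.003/0.997 = 3/997.
Likelihood ratio of a positive result = 0.63/0.04 = 15.75.
Target posterior odds = 0.98/0.02 = 49.
Require 15.75ⁿ ≥ 49 ÷ (3/997) = 48853/3.
15.75³ = 3906.984375 falls short of 48853/3 but 15.75⁴ = 15752961/256 reaches it, so n = 4.

4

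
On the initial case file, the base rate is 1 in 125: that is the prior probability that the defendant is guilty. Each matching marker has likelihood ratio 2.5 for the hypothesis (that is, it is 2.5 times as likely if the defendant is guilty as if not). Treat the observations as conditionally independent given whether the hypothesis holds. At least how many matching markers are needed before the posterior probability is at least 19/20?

9

Prior odds: 0.008 ÷ 0.992 = 1/124.
Likelihood ratio per matching marker = 2.5.
Target odds: 0.95 ÷ 0.05 = 19.
Need (1/124) × 2.5ⁿ ≥ 19, i.e. 2.5ⁿ ≥ 2356.
2.5⁸ = 390625/256 falls short of 2356 but 2.5⁹ = 1953125/512 reaches it, so n = 9.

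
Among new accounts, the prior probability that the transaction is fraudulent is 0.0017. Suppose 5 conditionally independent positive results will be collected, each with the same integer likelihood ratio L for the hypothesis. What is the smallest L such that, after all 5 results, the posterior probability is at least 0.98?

Prior odds = 0.0017/0.9983 = 17/9983.
Target odds = 0.98/0.02 = 49.
Need L⁵ ≥ 49 ÷ (17/9983) = 489167/17.
7⁵ = 16807 < 489167/17 ≤ 32768 = 8⁵, so L = 8.

8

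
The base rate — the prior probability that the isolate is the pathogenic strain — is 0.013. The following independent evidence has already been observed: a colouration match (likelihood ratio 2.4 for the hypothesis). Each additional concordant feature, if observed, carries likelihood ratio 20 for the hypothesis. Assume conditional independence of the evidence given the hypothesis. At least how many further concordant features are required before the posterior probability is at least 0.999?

4

Prior odds = 0.013/0.987 = 13/987.
Bayes factor of the evidence already in hand = 2.4.
Odds after that evidence = (13/987) × 2.4 = 52/1645.
Target odds = 0.999/0.001 = 999.
Need 20ⁿ ≥ 999 ÷ (52/1645) = 1643355/52.
20³ = 8000 falls short of 1643355/52 but 20⁴ = 160000 reaches it, so n = 4.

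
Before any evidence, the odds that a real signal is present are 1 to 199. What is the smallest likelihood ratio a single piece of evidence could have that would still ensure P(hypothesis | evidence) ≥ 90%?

Prior odds = 1/199.
Target odds = 0.9/0.1 = 9.
Required Bayes factor = 9 ÷ (1/199) = 1791.

1791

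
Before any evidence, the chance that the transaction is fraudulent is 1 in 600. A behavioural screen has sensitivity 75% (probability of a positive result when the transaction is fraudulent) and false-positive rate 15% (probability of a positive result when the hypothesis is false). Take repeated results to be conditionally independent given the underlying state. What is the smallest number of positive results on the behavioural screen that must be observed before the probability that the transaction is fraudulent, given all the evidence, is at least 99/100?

Prior odds = (1/600)/(599/600) = 1/599.
Likelihood ratio of a positive result = 0.75/0.15 = 5.
Target posterior odds = 0.99/0.01 = 99.
Need (1/599) × 5ⁿ ≥ 99, i.e. 5ⁿ ≥ 59301.
5⁶ = 15625 falls short of 59301 but 5⁷ = 78125 reaches it, so n = 7.

7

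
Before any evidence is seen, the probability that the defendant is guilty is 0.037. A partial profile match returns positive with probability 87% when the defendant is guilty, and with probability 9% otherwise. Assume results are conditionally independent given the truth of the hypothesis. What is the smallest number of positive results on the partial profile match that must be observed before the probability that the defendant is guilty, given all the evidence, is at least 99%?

4

Prior odds = 0.037/0.963 = 37/963.
Likelihood ratio of a positive result = 0.87/0.09 = 29/3.
Target posterior odds = 0.99/0.01 = 99.
Need (37/963) × (29/3)ⁿ ≥ 99, i.e. (29/3)ⁿ ≥ 95337/37.
(29/3)³ = 24389/27 falls short of 95337/37 but (29/3)⁴ = 707281/81 reaches it, so n = 4.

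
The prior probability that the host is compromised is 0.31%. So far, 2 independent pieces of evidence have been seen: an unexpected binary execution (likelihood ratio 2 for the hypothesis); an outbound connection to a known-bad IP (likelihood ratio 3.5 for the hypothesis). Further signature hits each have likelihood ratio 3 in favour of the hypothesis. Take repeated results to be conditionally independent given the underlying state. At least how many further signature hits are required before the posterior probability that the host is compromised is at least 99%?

8

Prior odds = 0.0031/0.9969 = 31/9969.
Combined Bayes factor of the evidence already in hand = 2 × 3.5 = 7.
Odds after that evidence = (31/9969) × 7 = 217/9969.
Target odds = 0.99/0.01 = 99.
Need 3ⁿ ≥ 99 ÷ (217/9969) = 986931/217.
3⁷ = 2187 falls short of 986931/217 but 3⁸ = 6561 reaches it, so n = 8.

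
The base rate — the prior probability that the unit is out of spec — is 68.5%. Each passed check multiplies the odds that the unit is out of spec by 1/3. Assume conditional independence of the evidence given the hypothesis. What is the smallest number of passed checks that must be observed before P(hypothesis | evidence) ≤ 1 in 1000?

7

Prior odds = 0.685/0.315 = 137/63.
Likelihood ratio per passed check = 1/3.
Target posterior odds = 0.001/0.999 = 1/999.
Require (1/3)ⁿ ≤ 1/999 ÷ (137/63) = 7/15207.
(1/3)⁶ = 1/729 is still above 7/15207 but (1/3)⁷ = 1/2187 is at or below it, so n = 7.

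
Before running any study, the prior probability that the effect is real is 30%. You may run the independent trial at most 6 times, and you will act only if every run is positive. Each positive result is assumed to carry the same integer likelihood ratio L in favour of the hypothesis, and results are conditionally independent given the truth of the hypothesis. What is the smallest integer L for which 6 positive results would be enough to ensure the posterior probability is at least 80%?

Prior odds = 0.3/0.7 = 3/7.
Target odds = 0.8/0.2 = 4.
Need L⁶ ≥ 4 ÷ (3/7) = 28/3.
1⁶ = 1 < 28/3 ≤ 64 = 2⁶, so L = 2.

2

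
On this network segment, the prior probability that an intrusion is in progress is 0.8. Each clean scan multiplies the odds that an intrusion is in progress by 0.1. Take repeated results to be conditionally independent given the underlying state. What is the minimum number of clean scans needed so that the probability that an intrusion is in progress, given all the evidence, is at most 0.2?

Prior odds: 0.8 ÷ 0.2 = 4.
Likelihood ratio per clean scan = 0.1.
Target posterior odds = 0.2/0.8 = 0.25.
Need 4 × 0.1ⁿ ≤ 0.25, i.e. 0.1ⁿ ≤ 0.0625.
0.1¹ = 0.1 is still above 0.0625 but 0.1² = 0.01 is at or below it, so n = 2.

2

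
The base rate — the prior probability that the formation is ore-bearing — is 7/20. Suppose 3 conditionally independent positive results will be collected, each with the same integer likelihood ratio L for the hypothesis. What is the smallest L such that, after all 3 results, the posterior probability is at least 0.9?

3

Prior odds = 0.35/0.65 = 7/13.
Target odds = 0.9/0.1 = 9.
Need L³ ≥ 9 ÷ (7/13) = 117/7.
2³ = 8 < 117/7 ≤ 27 = 3³, so L = 3.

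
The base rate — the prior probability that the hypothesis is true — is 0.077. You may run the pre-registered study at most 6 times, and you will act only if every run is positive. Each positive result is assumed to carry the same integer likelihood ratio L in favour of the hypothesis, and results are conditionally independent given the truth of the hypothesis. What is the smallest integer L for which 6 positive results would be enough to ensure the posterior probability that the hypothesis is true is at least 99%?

4

Prior odds = 0.077/0.923 = 77/923.
Target odds = 0.99/0.01 = 99.
Need L⁶ ≥ 99 ÷ (77/923) = 8307/7.
3⁶ = 729 < 8307/7 ≤ 4096 = 4⁶, so L = 4.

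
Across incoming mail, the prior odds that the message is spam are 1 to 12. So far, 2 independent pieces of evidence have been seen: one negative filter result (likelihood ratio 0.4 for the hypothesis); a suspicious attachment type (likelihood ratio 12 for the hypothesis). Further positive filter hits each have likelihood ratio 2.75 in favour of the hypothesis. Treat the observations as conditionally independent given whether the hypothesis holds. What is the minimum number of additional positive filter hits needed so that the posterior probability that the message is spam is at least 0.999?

Prior odds = 1/12.
Combined Bayes factor of the evidence already in hand = 0.4 × 12 = 4.8.
Odds after that evidence = (1/12) × 4.8 = 0.4.
Target odds = 0.999/0.001 = 999.
Need 2.75ⁿ ≥ 999 ÷ 0.4 = 2497.5.
2.75⁷ = 19487171/16384 falls short of 2497.5 but 2.75⁸ = 214358881/65536 reaches it, so n = 8.

8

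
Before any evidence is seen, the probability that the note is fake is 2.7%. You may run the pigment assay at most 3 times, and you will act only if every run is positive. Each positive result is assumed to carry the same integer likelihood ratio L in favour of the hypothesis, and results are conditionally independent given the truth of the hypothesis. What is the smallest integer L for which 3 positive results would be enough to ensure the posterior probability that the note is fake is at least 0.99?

16

Prior odds = 0.027/0.973 = 27/973.
Target odds = 0.99/0.01 = 99.
Need L³ ≥ 99 ÷ (27/973) = 10703/3.
15³ = 3375 < 10703/3 ≤ 4096 = 16³, so L = 16.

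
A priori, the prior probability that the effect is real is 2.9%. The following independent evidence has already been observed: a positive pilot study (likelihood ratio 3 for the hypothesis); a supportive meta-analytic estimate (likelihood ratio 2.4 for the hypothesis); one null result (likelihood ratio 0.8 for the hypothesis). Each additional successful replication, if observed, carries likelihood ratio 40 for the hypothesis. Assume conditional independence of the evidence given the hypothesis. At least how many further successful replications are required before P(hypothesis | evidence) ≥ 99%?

2

Prior odds = 0.029/0.971 = 29/971.
Combined Bayes factor of the evidence already in hand = 3 × 2.4 × 0.8 = 5.76.
Odds after that evidence = (29/971) × 5.76 = 4176/24275.
Target odds = 0.99/0.01 = 99.
Need 40ⁿ ≥ 99 ÷ (4176/24275) = 267025/464.
40¹ = 40 falls short of 267025/464 but 40² = 1600 reaches it, so n = 2.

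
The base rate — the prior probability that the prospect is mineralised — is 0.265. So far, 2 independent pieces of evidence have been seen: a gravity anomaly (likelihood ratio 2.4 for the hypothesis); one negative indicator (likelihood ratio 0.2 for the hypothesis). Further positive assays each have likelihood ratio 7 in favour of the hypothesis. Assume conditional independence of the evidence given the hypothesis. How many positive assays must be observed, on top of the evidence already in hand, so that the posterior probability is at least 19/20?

Prior odds = 0.265/0.735 = 53/147.
Combined Bayes factor of the evidence already in hand = 2.4 × 0.2 = 0.48.
Odds after that evidence = (53/147) × 0.48 = 212/1225.
Target odds = 0.95/0.05 = 19.
Need 7ⁿ ≥ 19 ÷ (212/1225) = 23275/212.
7² = 49 falls short of 23275/212 but 7³ = 343 reaches it, so n = 3.

3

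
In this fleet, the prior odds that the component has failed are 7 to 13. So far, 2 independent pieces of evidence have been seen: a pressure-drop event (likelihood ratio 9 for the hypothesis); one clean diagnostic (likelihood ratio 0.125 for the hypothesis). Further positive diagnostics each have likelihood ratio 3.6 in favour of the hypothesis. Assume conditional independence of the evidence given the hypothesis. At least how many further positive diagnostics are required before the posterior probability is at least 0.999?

Prior odds = 7/13.
Combined Bayes factor of the evidence already in hand = 9 × 0.125 = 1.125.
Odds after that evidence = (7/13) × 1.125 = 63/104.
Target odds = 0.999/0.001 = 999.
Need 3.6ⁿ ≥ 999 ÷ (63/104) = 11544/7.
3.6⁵ = 604.66176 falls short of 11544/7 but 3.6⁶ = 34012224/15625 reaches it, so n = 6.

6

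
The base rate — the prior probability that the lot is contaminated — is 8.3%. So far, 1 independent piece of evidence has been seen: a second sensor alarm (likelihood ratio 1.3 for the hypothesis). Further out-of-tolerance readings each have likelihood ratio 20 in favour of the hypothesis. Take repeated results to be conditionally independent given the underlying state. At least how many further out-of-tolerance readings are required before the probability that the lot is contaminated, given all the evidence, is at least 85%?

2

Prior odds = 0.083/0.917 = 83/917.
Bayes factor of the evidence already in hand = 1.3.
Odds after that evidence = (83/917) × 1.3 = 1079/9170.
Target odds = 0.85/0.15 = 17/3.
Need 20ⁿ ≥ 17/3 ÷ (1079/9170) = 155890/3237.
20¹ = 20 falls short of 155890/3237 but 20² = 400 reaches it, so n = 2.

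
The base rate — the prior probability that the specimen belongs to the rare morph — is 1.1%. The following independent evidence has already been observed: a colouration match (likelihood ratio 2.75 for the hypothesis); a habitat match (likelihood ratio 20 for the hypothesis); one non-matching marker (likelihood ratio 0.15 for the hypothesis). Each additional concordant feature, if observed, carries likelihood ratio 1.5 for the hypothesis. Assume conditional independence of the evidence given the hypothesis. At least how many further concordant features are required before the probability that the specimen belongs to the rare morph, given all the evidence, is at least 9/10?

12

Prior odds = 0.011/0.989 = 11/989.
Combined Bayes factor of the evidence already in hand = 2.75 × 20 × 0.15 = 8.25.
Odds after that evidence = (11/989) × 8.25 = 363/3956.
Target odds = 0.9/0.1 = 9.
Need 1.5ⁿ ≥ 9 ÷ (363/3956) = 11868/121.
1.5¹¹ = 177147/2048 falls short of 11868/121 but 1.5¹² = 531441/4096 reaches it, so n = 12.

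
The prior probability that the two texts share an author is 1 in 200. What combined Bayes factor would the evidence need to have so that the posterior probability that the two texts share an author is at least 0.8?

796

Prior odds = 0.005/0.995 = 1/199.
Target odds = 0.8/0.2 = 4.
Required Bayes factor = 4 ÷ (1/199) = 796.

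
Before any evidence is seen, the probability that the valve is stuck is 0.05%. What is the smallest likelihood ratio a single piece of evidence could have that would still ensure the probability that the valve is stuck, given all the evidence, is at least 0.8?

7996

Prior odds = 0.0005/0.9995 = 1/1999.
Target odds = 0.8/0.2 = 4.
Required Bayes factor = 4 ÷ (1/1999) = 7996.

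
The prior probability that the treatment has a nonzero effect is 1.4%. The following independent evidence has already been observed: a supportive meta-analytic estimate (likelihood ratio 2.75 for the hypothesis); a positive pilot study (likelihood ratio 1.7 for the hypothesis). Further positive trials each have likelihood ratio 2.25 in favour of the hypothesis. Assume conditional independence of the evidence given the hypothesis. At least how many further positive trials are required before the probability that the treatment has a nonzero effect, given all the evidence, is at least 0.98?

Prior odds = 0.014/0.986 = 7/493.
Combined Bayes factor of the evidence already in hand = 2.75 × 1.7 = 4.675.
Odds after that evidence = (7/493) × 4.675 = 77/1160.
Target odds = 0.98/0.02 = 49.
Need 2.25ⁿ ≥ 49 ÷ (77/1160) = 8120/11.
2.25⁸ = 43046721/65536 falls short of 8120/11 but 2.25⁹ = 387420489/262144 reaches it, so n = 9.

9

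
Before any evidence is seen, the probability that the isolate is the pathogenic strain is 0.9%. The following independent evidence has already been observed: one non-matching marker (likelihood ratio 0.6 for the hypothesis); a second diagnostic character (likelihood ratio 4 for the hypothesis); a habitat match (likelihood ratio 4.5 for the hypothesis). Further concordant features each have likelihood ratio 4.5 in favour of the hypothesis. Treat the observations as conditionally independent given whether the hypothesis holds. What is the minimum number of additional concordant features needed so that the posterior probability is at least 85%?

3

Prior odds = 0.009/0.991 = 9/991.
Combined Bayes factor of the evidence already in hand = 0.6 × 4 × 4.5 = 10.8.
Odds after that evidence = (9/991) × 10.8 = 486/4955.
Target odds = 0.85/0.15 = 17/3.
Need 4.5ⁿ ≥ 17/3 ÷ (486/4955) = 84235/1458.
4.5² = 20.25 falls short of 84235/1458 but 4.5³ = 91.125 reaches it, so n = 3.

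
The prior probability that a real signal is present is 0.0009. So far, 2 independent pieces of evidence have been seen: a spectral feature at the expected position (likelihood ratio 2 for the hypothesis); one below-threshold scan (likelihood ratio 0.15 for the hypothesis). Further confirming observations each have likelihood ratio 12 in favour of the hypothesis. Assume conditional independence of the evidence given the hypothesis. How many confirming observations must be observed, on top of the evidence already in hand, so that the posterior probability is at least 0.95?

5

Prior odds = 0.0009/0.9991 = 9/9991.
Combined Bayes factor of the evidence already in hand = 2 × 0.15 = 0.3.
Odds after that evidence = (9/9991) × 0.3 = 27/99910.
Target odds = 0.95/0.05 = 19.
Need 12ⁿ ≥ 19 ÷ (27/99910) = 1898290/27.
12⁴ = 20736 falls short of 1898290/27 but 12⁵ = 248832 reaches it, so n = 5.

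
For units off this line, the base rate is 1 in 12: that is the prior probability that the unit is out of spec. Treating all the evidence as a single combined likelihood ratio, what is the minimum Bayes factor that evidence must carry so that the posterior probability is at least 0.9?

Prior odds = (1/12)/(11/12) = 1/11.
Target odds = 0.9/0.1 = 9.
Required Bayes factor = 9 ÷ (1/11) = 99.

99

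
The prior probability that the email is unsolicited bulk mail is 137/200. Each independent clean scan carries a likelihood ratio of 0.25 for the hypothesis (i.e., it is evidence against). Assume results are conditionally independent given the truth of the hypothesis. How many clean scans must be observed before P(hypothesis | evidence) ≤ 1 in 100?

Prior odds = 0.685/0.315 = 137/63.
Likelihood ratio per clean scan = 0.25.
Target posterior odds = 0.01/0.99 = 1/99.
Require 0.25ⁿ ≤ 1/99 ÷ (137/63) = 7/1507.
0.25³ = 0.015625 is still above 7/1507 but 0.25⁴ = 0.00390625 is at or below it, so n = 4.

4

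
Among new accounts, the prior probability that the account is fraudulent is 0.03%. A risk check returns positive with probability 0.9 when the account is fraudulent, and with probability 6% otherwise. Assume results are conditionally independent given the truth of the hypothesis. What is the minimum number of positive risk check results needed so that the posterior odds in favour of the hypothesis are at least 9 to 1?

Prior odds: 0.0003 ÷ 0.9997 = 3/9997.
Likelihood ratio of a positive result = 0.9/0.06 = 15.
Target odds = 9.
Need (3/9997) × 15ⁿ ≥ 9, i.e. 15ⁿ ≥ 29991.
15³ = 3375 falls short of 29991 but 15⁴ = 50625 reaches it, so n = 4.

4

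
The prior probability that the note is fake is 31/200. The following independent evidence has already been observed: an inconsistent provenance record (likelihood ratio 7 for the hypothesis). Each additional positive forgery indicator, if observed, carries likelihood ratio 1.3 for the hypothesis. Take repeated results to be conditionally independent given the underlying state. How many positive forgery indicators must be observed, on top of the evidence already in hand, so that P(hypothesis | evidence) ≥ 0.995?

20

Prior odds = 0.155/0.845 = 31/169.
Bayes factor of the evidence already in hand = 7.
Odds after that evidence = (31/169) × 7 = 217/169.
Target odds = 0.995/0.005 = 199.
Need 1.3ⁿ ≥ 199 ÷ (217/169) = 33631/217.
1.3¹⁹ ≈146.192 falls short of 33631/217 but 1.3²⁰ ≈190.05 reaches it, so n = 20.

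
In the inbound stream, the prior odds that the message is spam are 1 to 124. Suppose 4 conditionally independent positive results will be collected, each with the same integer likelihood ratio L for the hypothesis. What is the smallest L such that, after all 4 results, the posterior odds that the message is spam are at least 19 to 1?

7

Prior odds = 1/124.
Target odds = 19.
Need L⁴ ≥ 19 ÷ (1/124) = 2356.
6⁴ = 1296 < 2356 ≤ 2401 = 7⁴, so L = 7.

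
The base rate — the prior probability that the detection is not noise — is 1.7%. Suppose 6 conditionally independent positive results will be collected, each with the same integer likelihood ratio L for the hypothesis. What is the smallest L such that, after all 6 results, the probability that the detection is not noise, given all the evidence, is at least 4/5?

Prior odds = 0.017/0.983 = 17/983.
Target odds = 0.8/0.2 = 4.
Need L⁶ ≥ 4 ÷ (17/983) = 3932/17.
2⁶ = 64 < 3932/17 ≤ 729 = 3⁶, so L = 3.

3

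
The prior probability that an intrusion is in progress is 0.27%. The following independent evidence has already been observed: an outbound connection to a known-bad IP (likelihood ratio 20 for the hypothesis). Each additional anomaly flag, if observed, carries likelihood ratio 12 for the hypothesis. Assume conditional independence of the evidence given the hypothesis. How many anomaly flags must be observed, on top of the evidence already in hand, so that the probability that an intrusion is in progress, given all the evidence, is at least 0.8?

2

Prior odds = 0.0027/0.9973 = 27/9973.
Bayes factor of the evidence already in hand = 20.
Odds after that evidence = (27/9973) × 20 = 540/9973.
Target odds = 0.8/0.2 = 4.
Need 12ⁿ ≥ 4 ÷ (540/9973) = 9973/135.
12¹ = 12 falls short of 9973/135 but 12² = 144 reaches it, so n = 2.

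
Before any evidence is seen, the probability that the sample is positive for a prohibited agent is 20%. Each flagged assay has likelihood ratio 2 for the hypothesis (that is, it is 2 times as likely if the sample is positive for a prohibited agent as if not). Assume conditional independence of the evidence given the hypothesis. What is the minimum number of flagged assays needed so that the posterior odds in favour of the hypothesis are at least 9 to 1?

6

Prior odds = 0.2/0.8 = 0.25.
Likelihood ratio per flagged assay = 2.
Target odds = 9.
Need 0.25 × 2ⁿ ≥ 9, i.e. 2ⁿ ≥ 36.
2⁵ = 32 falls short of 36 but 2⁶ = 64 reaches it, so n = 6.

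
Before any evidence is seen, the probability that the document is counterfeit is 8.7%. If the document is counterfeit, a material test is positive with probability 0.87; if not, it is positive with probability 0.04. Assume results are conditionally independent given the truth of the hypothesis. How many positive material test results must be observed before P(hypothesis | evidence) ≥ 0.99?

Prior odds: 0.087 ÷ 0.913 = 87/913.
Likelihood ratio of a positive = 0.87/0.04 = 21.75.
Target odds: 0.99 ÷ 0.01 = 99.
Require 21.75ⁿ ≥ 99 ÷ (87/913) = 30129/29.
21.75² = 473.0625 falls short of 30129/29 but 21.75³ = 658503/64 reaches it, so n = 3.

3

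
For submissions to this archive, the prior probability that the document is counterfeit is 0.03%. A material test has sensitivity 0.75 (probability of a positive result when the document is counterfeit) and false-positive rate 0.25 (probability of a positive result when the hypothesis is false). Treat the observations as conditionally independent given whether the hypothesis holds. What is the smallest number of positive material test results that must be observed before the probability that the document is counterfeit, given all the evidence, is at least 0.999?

14

Prior odds: 0.0003 ÷ 0.9997 = 3/9997.
Likelihood ratio of a positive result = 0.75/0.25 = 3.
Target odds: 0.999 ÷ 0.001 = 999.
Need (3/9997) × 3ⁿ ≥ 999, i.e. 3ⁿ ≥ 3329001.
3¹³ = 1594323 falls short of 3329001 but 3¹⁴ = 4782969 reaches it, so n = 14.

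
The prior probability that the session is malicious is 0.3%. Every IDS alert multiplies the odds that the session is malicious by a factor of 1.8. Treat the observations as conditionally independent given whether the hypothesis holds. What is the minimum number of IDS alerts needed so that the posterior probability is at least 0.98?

17

Prior odds = 0.003/0.997 = 3/997.
Likelihood ratio per IDS alert = 1.8.
Target odds: 0.98 ÷ 0.02 = 49.
Need (3/997) × 1.8ⁿ ≥ 49, i.e. 1.8ⁿ ≥ 48853/3.
1.8¹⁶ ≈12144 falls short of 48853/3 but 1.8¹⁷ ≈21859.1 reaches it, so n = 17.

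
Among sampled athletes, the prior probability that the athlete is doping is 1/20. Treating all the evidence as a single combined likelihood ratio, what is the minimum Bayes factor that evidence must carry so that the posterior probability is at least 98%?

931

Prior odds = 0.05/0.95 = 1/19.
Target odds = 0.98/0.02 = 49.
Required Bayes factor = 49 ÷ (1/19) = 931.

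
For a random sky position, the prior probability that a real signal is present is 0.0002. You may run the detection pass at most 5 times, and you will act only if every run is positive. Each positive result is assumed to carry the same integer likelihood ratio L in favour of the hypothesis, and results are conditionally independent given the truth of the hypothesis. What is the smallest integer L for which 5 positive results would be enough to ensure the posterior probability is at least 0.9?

Prior odds = 0.0002/0.9998 = 1/4999.
Target odds = 0.9/0.1 = 9.
Need L⁵ ≥ 9 ÷ (1/4999) = 44991.
8⁵ = 32768 < 44991 ≤ 59049 = 9⁵, so L = 9.

9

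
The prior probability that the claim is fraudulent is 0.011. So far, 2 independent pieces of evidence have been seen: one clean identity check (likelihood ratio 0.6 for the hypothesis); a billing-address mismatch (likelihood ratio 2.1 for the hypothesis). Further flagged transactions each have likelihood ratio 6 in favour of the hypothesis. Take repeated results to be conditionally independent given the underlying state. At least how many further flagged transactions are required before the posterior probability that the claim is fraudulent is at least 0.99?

5

Prior odds = 0.011/0.989 = 11/989.
Combined Bayes factor of the evidence already in hand = 0.6 × 2.1 = 1.26.
Odds after that evidence = (11/989) × 1.26 = 693/49450.
Target odds = 0.99/0.01 = 99.
Need 6ⁿ ≥ 99 ÷ (693/49450) = 49450/7.
6⁴ = 1296 falls short of 49450/7 but 6⁵ = 7776 reaches it, so n = 5.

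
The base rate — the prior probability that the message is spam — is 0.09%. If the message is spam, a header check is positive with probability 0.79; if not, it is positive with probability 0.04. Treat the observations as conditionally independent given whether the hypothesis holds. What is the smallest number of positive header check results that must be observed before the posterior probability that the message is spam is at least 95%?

Prior odds: 0.0009 ÷ 0.9991 = 9/9991.
Likelihood ratio of a positive = 0.79/0.04 = 19.75.
Target posterior odds = 0.95/0.05 = 19.
Need (9/9991) × 19.75ⁿ ≥ 19, i.e. 19.75ⁿ ≥ 189829/9.
19.75³ = 7703.734375 falls short of 189829/9 but 19.75⁴ = 38950081/256 reaches it, so n = 4.

4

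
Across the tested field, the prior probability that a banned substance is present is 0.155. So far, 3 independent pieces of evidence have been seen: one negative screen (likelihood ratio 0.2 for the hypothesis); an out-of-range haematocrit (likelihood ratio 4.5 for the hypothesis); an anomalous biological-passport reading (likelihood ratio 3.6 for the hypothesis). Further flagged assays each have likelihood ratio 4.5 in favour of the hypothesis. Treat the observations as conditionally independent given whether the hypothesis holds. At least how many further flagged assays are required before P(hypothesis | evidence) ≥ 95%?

3

Prior odds = 0.155/0.845 = 31/169.
Combined Bayes factor of the evidence already in hand = 0.2 × 4.5 × 3.6 = 3.24.
Odds after that evidence = (31/169) × 3.24 = 2511/4225.
Target odds = 0.95/0.05 = 19.
Need 4.5ⁿ ≥ 19 ÷ (2511/4225) = 80275/2511.
4.5² = 20.25 falls short of 80275/2511 but 4.5³ = 91.125 reaches it, so n = 3.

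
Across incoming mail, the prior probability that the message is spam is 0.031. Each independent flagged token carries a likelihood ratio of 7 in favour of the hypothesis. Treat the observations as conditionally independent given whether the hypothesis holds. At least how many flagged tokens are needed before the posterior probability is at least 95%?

Prior odds = 0.031/0.969 = 31/969.
Likelihood ratio per flagged token = 7.
Target odds: 0.95 ÷ 0.05 = 19.
Need (31/969) × 7ⁿ ≥ 19, i.e. 7ⁿ ≥ 18411/31.
7³ = 343 falls short of 18411/31 but 7⁴ = 2401 reaches it, so n = 4.

4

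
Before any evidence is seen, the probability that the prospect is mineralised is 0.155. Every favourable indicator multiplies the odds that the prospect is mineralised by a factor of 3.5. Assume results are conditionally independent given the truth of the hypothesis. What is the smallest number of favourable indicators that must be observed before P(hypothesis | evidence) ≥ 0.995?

Prior odds: 0.155 ÷ 0.845 = 31/169.
Likelihood ratio per favourable indicator = 3.5.
Target posterior odds = 0.995/0.005 = 199.
Require 3.5ⁿ ≥ 199 ÷ (31/169) = 33631/31.
3.5⁵ = 525.21875 falls short of 33631/31 but 3.5⁶ = 1838.265625 reaches it, so n = 6.

6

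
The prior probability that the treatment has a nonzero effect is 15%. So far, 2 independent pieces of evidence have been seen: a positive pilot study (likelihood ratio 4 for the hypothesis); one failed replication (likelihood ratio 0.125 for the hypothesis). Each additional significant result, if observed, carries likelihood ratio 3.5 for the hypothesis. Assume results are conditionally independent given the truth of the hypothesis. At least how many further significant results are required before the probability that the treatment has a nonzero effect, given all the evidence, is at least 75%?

Prior odds = 0.15/0.85 = 3/17.
Combined Bayes factor of the evidence already in hand = 4 × 0.125 = 0.5.
Odds after that evidence = (3/17) × 0.5 = 3/34.
Target odds = 0.75/0.25 = 3.
Need 3.5ⁿ ≥ 3 ÷ (3/34) = 34.
3.5² = 12.25 falls short of 34 but 3.5³ = 42.875 reaches it, so n = 3.

3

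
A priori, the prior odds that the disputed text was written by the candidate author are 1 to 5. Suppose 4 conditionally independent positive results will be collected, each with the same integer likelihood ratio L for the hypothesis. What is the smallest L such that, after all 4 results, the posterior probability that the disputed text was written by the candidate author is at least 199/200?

Prior odds = 0.2.
Target odds = 0.995/0.005 = 199.
Need L⁴ ≥ 199 ÷ 0.2 = 995.
5⁴ = 625 < 995 ≤ 1296 = 6⁴, so L = 6.

6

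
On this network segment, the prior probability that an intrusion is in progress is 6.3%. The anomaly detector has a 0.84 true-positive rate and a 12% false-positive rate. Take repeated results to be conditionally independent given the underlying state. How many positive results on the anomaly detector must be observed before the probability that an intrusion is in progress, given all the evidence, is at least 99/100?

Prior odds = 0.063/0.937 = 63/937.
Likelihood ratio of a positive result = 0.84/0.12 = 7.
Target posterior odds = 0.99/0.01 = 99.
Require 7ⁿ ≥ 99 ÷ (63/937) = 10307/7.
7³ = 343 falls short of 10307/7 but 7⁴ = 2401 reaches it, so n = 4.

4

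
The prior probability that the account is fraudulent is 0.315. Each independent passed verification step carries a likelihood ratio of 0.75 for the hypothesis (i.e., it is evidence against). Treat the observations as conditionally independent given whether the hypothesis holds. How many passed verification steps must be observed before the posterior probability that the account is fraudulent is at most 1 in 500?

19

Prior odds: 0.315 ÷ 0.685 = 63/137.
Likelihood ratio per passed verification step = 0.75.
Target odds: 0.002 ÷ 0.998 = 1/499.
Need (63/137) × 0.75ⁿ ≤ 1/499, i.e. 0.75ⁿ ≤ 137/31437.
0.75¹⁸ ≈0.00563771 is still above 137/31437 but 0.75¹⁹ ≈0.00422828 is at or below it, so n = 19.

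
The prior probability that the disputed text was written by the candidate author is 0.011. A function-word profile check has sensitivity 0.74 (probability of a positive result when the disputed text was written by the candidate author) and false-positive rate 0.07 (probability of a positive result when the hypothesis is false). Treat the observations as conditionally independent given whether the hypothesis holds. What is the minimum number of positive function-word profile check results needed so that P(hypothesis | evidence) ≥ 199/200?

Prior odds = 0.011/0.989 = 11/989.
Likelihood ratio of a positive result = 0.74/0.07 = 74/7.
Target posterior odds = 0.995/0.005 = 199.
Need (11/989) × (74/7)ⁿ ≥ 199, i.e. (74/7)ⁿ ≥ 196811/11.
(74/7)⁴ = 29986576/2401 falls short of 196811/11 but (74/7)⁵ ≈132029 reaches it, so n = 5.

5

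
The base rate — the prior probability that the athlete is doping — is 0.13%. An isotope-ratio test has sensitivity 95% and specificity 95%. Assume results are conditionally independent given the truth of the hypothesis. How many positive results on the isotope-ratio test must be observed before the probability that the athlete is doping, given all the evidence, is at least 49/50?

Prior odds = 0.0013/0.9987 = 13/9987.
False-positive rate = 1 − 0.95 = 0.05; likelihood ratio of a positive = 0.95/0.05 = 19.
Target odds: 0.98 ÷ 0.02 = 49.
Need (13/9987) × 19ⁿ ≥ 49, i.e. 19ⁿ ≥ 489363/13.
19³ = 6859 falls short of 489363/13 but 19⁴ = 130321 reaches it, so n = 4.

4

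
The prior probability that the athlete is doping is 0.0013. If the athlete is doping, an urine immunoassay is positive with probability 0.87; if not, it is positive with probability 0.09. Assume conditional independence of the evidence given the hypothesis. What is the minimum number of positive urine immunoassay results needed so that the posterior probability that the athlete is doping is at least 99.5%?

Prior odds: 0.0013 ÷ 0.9987 = 13/9987.
Likelihood ratio of a positive = 0.87/0.09 = 29/3.
Target posterior odds = 0.995/0.005 = 199.
Require (29/3)ⁿ ≥ 199 ÷ (13/9987) = 1987413/13.
(29/3)⁵ = 20511149/243 falls short of 1987413/13 but (29/3)⁶ = 594823321/729 reaches it, so n = 6.

6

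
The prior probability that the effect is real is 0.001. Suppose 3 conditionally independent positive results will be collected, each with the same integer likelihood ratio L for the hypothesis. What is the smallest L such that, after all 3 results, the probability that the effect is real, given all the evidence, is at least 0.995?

Prior odds = 0.001/0.999 = 1/999.
Target odds = 0.995/0.005 = 199.
Need L³ ≥ 199 ÷ (1/999) = 198801.
58³ = 195112 < 198801 ≤ 205379 = 59³, so L = 59.

59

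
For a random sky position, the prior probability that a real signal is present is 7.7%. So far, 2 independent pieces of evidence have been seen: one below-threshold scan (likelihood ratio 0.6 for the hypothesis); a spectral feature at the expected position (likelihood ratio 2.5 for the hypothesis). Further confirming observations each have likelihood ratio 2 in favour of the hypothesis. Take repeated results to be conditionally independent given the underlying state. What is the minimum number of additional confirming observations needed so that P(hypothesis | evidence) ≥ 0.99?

Prior odds = 0.077/0.923 = 77/923.
Combined Bayes factor of the evidence already in hand = 0.6 × 2.5 = 1.5.
Odds after that evidence = (77/923) × 1.5 = 231/1846.
Target odds = 0.99/0.01 = 99.
Need 2ⁿ ≥ 99 ÷ (231/1846) = 5538/7.
2⁹ = 512 falls short of 5538/7 but 2¹⁰ = 1024 reaches it, so n = 10.

10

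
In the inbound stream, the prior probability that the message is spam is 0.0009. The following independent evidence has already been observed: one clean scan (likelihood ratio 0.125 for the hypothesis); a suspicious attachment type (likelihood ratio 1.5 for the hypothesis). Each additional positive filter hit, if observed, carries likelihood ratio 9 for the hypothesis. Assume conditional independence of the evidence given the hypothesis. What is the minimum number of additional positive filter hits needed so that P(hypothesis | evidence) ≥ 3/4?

Prior odds = 0.0009/0.9991 = 9/9991.
Combined Bayes factor of the evidence already in hand = 0.125 × 1.5 = 0.1875.
Odds after that evidence = (9/9991) × 0.1875 = 27/159856.
Target odds = 0.75/0.25 = 3.
Need 9ⁿ ≥ 3 ÷ (27/159856) = 159856/9.
9⁴ = 6561 falls short of 159856/9 but 9⁵ = 59049 reaches it, so n = 5.

5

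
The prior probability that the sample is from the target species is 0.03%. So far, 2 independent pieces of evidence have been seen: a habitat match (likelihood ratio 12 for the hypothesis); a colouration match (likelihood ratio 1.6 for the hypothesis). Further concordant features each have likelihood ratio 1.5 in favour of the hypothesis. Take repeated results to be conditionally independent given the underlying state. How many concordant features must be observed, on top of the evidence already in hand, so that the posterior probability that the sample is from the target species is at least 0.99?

Prior odds = 0.0003/0.9997 = 3/9997.
Combined Bayes factor of the evidence already in hand = 12 × 1.6 = 19.2.
Odds after that evidence = (3/9997) × 19.2 = 288/49985.
Target odds = 0.99/0.01 = 99.
Need 1.5ⁿ ≥ 99 ÷ (288/49985) = 17182.34375.
1.5²⁴ ≈16834.1 falls short of 17182.34375 but 1.5²⁵ ≈25251.2 reaches it, so n = 25.

25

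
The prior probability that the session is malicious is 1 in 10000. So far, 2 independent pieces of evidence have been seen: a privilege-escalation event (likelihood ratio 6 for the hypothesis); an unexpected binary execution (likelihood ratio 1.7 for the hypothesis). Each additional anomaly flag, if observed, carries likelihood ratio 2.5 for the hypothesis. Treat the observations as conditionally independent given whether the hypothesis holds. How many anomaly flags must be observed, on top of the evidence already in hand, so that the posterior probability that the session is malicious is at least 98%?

Prior odds = 0.0001/0.9999 = 1/9999.
Combined Bayes factor of the evidence already in hand = 6 × 1.7 = 10.2.
Odds after that evidence = (1/9999) × 10.2 = 17/16665.
Target odds = 0.98/0.02 = 49.
Need 2.5ⁿ ≥ 49 ÷ (17/16665) = 816585/17.
2.5¹¹ = 48828125/2048 falls short of 816585/17 but 2.5¹² = 244140625/4096 reaches it, so n = 12.

12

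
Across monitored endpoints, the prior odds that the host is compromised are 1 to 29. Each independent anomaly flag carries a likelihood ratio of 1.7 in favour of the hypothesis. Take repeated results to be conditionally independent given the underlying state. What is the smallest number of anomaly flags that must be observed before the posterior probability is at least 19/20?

Prior odds = 1/29.
Likelihood ratio per anomaly flag = 1.7.
Target posterior odds = 0.95/0.05 = 19.
Need (1/29) × 1.7ⁿ ≥ 19, i.e. 1.7ⁿ ≥ 551.
1.7¹¹ ≈342.719 falls short of 551 but 1.7¹² ≈582.622 reaches it, so n = 12.

12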